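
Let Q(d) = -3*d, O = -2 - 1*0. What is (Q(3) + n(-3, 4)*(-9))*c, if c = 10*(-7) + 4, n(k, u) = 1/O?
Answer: 297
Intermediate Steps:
O = -2 (O = -2 + 0 = -2)
n(k, u) = -½ (n(k, u) = 1/(-2) = -½)
c = -66 (c = -70 + 4 = -66)
(Q(3) + n(-3, 4)*(-9))*c = (-3*3 - ½*(-9))*(-66) = (-9 + 9/2)*(-66) = -9/2*(-66) = 297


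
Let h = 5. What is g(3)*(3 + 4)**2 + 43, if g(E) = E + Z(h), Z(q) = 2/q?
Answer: 1048/5 ≈ 209.60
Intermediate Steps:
g(E) = 2/5 + E (g(E) = E + 2/5 = 2/5 + E)
g(3)*(3 + 4)**2 + 43 = (2/5 + 3)*(3 + 4)**2 + 43 = (17/5)*7**2 + 43 = (17/5)*49 + 43 = 833/5 + 43 = 1048/5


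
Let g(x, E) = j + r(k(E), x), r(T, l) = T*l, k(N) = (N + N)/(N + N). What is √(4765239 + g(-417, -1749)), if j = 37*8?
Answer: √4765118 ≈ 2182.9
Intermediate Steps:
k(N) = 1 (k(N) = (2*N)/((2*N)) = (2*N)*(1/(2*N)) = 1)
j = 296
g(x, E) = 296 + x (g(x, E) = 296 + 1*x = 296 + x)
√(4765239 + g(-417, -1749)) = √(4765239 + (296 - 417)) = √(4765239 - 121) = √4765118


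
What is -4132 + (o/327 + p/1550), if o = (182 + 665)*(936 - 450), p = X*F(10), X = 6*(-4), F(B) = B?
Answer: -48544586/16895 ≈ -2873.3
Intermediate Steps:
X = -24
p = -240 (p = -24*10 = -240)
o = 411642 (o = 847*486 = 411642)
-4132 + (o/327 + p/1550) = -4132 + (411642/327 - 240/1550) = -4132 + (411642*(1/327) - 240*1/1550) = -4132 + (137214/109 - 24/155) = -4132 + 21265554/16895 = -48544586/16895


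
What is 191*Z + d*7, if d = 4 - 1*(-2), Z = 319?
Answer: 60971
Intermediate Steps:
d = 6 (d = 4 + 2 = 6)
191*Z + d*7 = 191*319 + 6*7 = 60929 + 42 = 60971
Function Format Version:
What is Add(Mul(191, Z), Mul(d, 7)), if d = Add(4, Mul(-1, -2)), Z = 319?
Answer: 60971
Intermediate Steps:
d = 6 (d = Add(4, 2) = 6)
Add(Mul(191, Z), Mul(d, 7)) = Add(Mul(191, 319), Mul(6, 7)) = Add(60929, 42) = 60971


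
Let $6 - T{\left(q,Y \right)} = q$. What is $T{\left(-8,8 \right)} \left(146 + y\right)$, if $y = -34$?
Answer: $1568$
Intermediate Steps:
$T{\left(q,Y \right)} = 6 - q$
$T{\left(-8,8 \right)} \left(146 + y\right) = \left(6 - -8\right) \left(146 - 34\right) = \left(6 + 8\right) 112 = 14 \cdot 112 = 1568$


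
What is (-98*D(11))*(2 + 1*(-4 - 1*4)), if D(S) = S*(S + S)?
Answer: 142296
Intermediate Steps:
D(S) = 2*S² (D(S) = S*(2*S) = 2*S²)
(-98*D(11))*(2 + 1*(-4 - 1*4)) = (-196*11²)*(2 + 1*(-4 - 1*4)) = (-196*121)*(2 + 1*(-4 - 4)) = (-98*242)*(2 + 1*(-8)) = -23716*(2 - 8) = -23716*(-6) = 142296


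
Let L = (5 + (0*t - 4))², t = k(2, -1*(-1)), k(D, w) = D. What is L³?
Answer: 1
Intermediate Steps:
t = 2
L = 1 (L = (5 + (0*2 - 4))² = (5 + (0 - 4))² = (5 - 4)² = 1² = 1)
L³ = 1³ = 1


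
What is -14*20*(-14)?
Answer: 3920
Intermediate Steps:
-14*20*(-14) = -280*(-14) = 3920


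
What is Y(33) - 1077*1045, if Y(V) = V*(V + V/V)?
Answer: -1124343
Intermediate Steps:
Y(V) = V*(1 + V) (Y(V) = V*(V + 1) = V*(1 + V))
Y(33) - 1077*1045 = 33*(1 + 33) - 1077*1045 = 33*34 - 1125465 = 1122 - 1125465 = -1124343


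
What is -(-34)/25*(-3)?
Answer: -102/25 ≈ -4.0800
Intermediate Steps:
-(-34)/25*(-3) = -34*(-1/25)*(-3) = (34/25)*(-3) = -102/25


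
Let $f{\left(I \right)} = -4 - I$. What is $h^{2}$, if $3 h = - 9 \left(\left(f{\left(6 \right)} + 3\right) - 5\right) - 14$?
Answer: $\frac{8836}{9} \approx 981.78$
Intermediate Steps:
$h = \frac{94}{3}$ ($h = \frac{- 9 \left(\left(\left(-4 - 6\right) + 3\right) - 5\right) - 14}{3} = \frac{- 9 \left(\left(-10 + 3\right) - 5\right) - 14}{3} = \frac{- 9 \left(-7 - 5\right) - 14}{3} = \frac{\left(-9\right) \left(-12\right) - 14}{3} = \frac{108 - 14}{3} = \frac{1}{3} \cdot 94 = \frac{94}{3} \approx 31.333$)
$h^{2} = \left(\frac{94}{3}\right)^{2} = \frac{8836}{9}$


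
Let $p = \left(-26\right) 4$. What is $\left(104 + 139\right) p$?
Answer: $-25272$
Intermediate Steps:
$p = -104$
$\left(104 + 139\right) p = \left(104 + 139\right) \left(-104\right) = 243 \left(-104\right) = -25272$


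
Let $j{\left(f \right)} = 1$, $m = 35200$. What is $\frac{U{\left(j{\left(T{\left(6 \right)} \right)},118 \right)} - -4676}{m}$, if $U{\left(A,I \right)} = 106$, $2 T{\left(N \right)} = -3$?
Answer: $\frac{2391}{17600} \approx 0.13585$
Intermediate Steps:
$T{\left(N \right)} = - \frac{3}{2}$ ($T{\left(N \right)} = \frac{1}{2} \left(-3\right) = - \frac{3}{2}$)
$\frac{U{\left(j{\left(T{\left(6 \right)} \right)},118 \right)} - -4676}{m} = \frac{106 - -4676}{35200} = \left(106 + 4676\right) \frac{1}{35200} = 4782 \cdot \frac{1}{35200} = \frac{2391}{17600}$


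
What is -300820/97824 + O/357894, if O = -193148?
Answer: -5273174293/1458775944 ≈ -3.6148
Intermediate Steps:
-300820/97824 + O/357894 = -300820/97824 - 193148/357894 = -300820*1/97824 - 193148*1/357894 = -75205/24456 - 96574/178947 = -5273174293/1458775944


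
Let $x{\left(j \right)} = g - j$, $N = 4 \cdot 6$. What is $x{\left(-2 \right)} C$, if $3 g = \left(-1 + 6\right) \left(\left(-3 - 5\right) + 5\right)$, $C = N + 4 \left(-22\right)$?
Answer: $192$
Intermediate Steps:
$N = 24$
$C = -64$ ($C = 24 + 4 \left(-22\right) = 24 - 88 = -64$)
$g = -5$ ($g = \frac{\left(-1 + 6\right) \left(\left(-3 - 5\right) + 5\right)}{3} = \frac{5 \left(-8 + 5\right)}{3} = \frac{5 \left(-3\right)}{3} = \frac{1}{3} \left(-15\right) = -5$)
$x{\left(j \right)} = -5 - j$
$x{\left(-2 \right)} C = \left(-5 - -2\right) \left(-64\right) = \left(-5 + 2\right) \left(-64\right) = \left(-3\right) \left(-64\right) = 192$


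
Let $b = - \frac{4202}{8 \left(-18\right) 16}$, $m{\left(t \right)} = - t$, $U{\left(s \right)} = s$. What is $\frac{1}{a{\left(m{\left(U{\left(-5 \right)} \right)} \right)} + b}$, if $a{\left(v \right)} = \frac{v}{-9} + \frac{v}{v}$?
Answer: $\frac{384}{871} \approx 0.44087$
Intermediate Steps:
$a{\left(v \right)} = 1 - \frac{v}{9}$ ($a{\left(v \right)} = v \left(- \frac{1}{9}\right) + 1 = - \frac{v}{9} + 1 = 1 - \frac{v}{9}$)
$b = \frac{2101}{1152}$ ($b = - \frac{4202}{\left(-144\right) 16} = - \frac{4202}{-2304} = \left(-4202\right) \left(- \frac{1}{2304}\right) = \frac{2101}{1152} \approx 1.8238$)
$\frac{1}{a{\left(m{\left(U{\left(-5 \right)} \right)} \right)} + b} = \frac{1}{\left(1 - \frac{\left(-1\right) \left(-5\right)}{9}\right) + \frac{2101}{1152}} = \frac{1}{\left(1 - \frac{5}{9}\right) + \frac{2101}{1152}} = \frac{1}{\frac{4}{9} + \frac{2101}{1152}} = \frac{1}{\frac{871}{384}} = \frac{384}{871}$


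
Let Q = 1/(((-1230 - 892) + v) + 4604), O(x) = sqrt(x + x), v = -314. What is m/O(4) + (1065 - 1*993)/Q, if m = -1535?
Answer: 156096 - 1535*sqrt(2)/4 ≈ 1.5555e+5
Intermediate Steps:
O(x) = sqrt(2)*sqrt(x) (O(x) = sqrt(2*x) = sqrt(2)*sqrt(x))
Q = 1/2168 (Q = 1/(((-1230 - 892) - 314) + 4604) = 1/((-2122 - 314) + 4604) = 1/(-2436 + 4604) = 1/2168 ≈ 0.00046125)
m/O(4) + (1065 - 1*993)/Q = -1535*sqrt(2)/4 + (1065 - 1*993)/(1/2168) = -1535*sqrt(2)/4 + (1065 - 993)*2168 = -1535*sqrt(2)/4 + 72*2168 = -1535*sqrt(2)/4 + 156096 = 156096 - 1535*sqrt(2)/4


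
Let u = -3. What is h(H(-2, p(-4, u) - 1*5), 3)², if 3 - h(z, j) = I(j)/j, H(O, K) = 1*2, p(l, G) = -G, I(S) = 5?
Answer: 16/9 ≈ 1.7778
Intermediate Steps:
H(O, K) = 2
h(z, j) = 3 - 5/j
h(H(-2, p(-4, u) - 1*5), 3)² = (3 - 5/3)² = (4/3)² = 16/9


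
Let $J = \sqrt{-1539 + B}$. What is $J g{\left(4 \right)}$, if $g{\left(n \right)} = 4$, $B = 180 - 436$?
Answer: $4 i \sqrt{1795} \approx 169.47 i$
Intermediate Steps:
$B = -256$
$J = i \sqrt{1795}$ ($J = \sqrt{-1539 - 256} = \sqrt{-1795} = i \sqrt{1795} \approx 42.367 i$)
$J g{\left(4 \right)} = i \sqrt{1795} \cdot 4 = 4 i \sqrt{1795}$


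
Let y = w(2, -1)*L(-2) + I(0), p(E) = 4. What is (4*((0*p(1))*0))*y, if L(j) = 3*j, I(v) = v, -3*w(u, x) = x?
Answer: 0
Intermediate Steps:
w(u, x) = -x/3
y = -2 (y = (-⅓*(-1))*(3*(-2)) + 0 = (⅓)*(-6) + 0 = -2 + 0 = -2)
(4*((0*p(1))*0))*y = (4*((0*4)*0))*(-2) = (4*(0*0))*(-2) = (4*0)*(-2) = 0*(-2) = 0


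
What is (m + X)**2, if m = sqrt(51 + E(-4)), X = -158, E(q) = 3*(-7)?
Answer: (158 - sqrt(30))**2 ≈ 23263.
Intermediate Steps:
E(q) = -21
m = sqrt(30) (m = sqrt(51 - 21) = sqrt(30) ≈ 5.4772)
(m + X)**2 = (sqrt(30) - 158)**2 = (-158 + sqrt(30))**2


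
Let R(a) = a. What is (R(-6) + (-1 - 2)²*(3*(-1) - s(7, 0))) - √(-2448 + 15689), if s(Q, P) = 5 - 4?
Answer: -42 - √13241 ≈ -157.07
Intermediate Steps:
s(Q, P) = 1
(R(-6) + (-1 - 2)²*(3*(-1) - s(7, 0))) - √(-2448 + 15689) = (-6 + (-1 - 2)²*(3*(-1) - 1*1)) - √(-2448 + 15689) = (-6 + (-3)²*(-3 - 1)) - √13241 = (-6 + 9*(-4)) - √13241 = (-6 - 36) - √13241 = -42 - √13241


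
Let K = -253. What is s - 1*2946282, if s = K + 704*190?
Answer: -2812775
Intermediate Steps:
s = 133507 (s = -253 + 704*190 = -253 + 133760 = 133507)
s - 1*2946282 = 133507 - 1*2946282 = 133507 - 2946282 = -2812775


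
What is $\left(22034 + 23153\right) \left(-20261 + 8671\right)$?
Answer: $-523717330$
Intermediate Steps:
$\left(22034 + 23153\right) \left(-20261 + 8671\right) = 45187 \left(-11590\right) = -523717330$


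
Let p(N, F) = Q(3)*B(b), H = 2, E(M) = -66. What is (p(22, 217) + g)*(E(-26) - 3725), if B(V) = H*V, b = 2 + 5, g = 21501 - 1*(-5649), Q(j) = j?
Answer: -103084872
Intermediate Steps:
g = 27150 (g = 21501 + 5649 = 27150)
b = 7
B(V) = 2*V
p(N, F) = 42 (p(N, F) = 3*(2*7) = 3*14 = 42)
(p(22, 217) + g)*(E(-26) - 3725) = (42 + 27150)*(-66 - 3725) = 27192*(-3791) = -103084872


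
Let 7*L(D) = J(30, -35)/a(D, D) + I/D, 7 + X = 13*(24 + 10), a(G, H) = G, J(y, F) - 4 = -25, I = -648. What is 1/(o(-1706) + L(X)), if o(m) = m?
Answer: -1015/1731813 ≈ -0.00058609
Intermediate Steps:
J(y, F) = -21 (J(y, F) = 4 - 25 = -21)
X = 435 (X = -7 + 13*(24 + 10) = -7 + 13*34 = -7 + 442 = 435)
L(D) = -669/(7*D) (L(D) = (-21/D - 648/D)/7 = (-669/D)/7 = -669/(7*D))
1/(o(-1706) + L(X)) = 1/(-1706 - 669/7/435) = 1/(-1706 - 669/7*1/435) = 1/(-1706 - 223/1015) = 1/(-1731813/1015) = -1015/1731813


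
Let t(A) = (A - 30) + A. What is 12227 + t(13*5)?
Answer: 12327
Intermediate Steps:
t(A) = -30 + 2*A (t(A) = (-30 + A) + A = -30 + 2*A)
12227 + t(13*5) = 12227 + (-30 + 2*(13*5)) = 12227 + (-30 + 2*65) = 12227 + (-30 + 130) = 12227 + 100 = 12327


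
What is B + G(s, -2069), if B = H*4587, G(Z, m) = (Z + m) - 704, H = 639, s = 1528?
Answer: 2929848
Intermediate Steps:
G(Z, m) = -704 + Z + m
B = 2931093 (B = 639*4587 = 2931093)
B + G(s, -2069) = 2931093 + (-704 + 1528 - 2069) = 2931093 - 1245 = 2929848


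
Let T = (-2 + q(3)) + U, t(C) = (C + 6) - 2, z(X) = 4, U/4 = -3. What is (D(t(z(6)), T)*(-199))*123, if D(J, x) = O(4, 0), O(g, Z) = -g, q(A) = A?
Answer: 97908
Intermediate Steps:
U = -12 (U = 4*(-3) = -12)
t(C) = 4 + C (t(C) = (6 + C) - 2 = 4 + C)
T = -11 (T = (-2 + 3) - 12 = 1 - 12 = -11)
D(J, x) = -4 (D(J, x) = -1*4 = -4)
(D(t(z(6)), T)*(-199))*123 = -4*(-199)*123 = 796*123 = 97908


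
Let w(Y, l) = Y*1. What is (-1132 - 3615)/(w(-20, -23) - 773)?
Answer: 4747/793 ≈ 5.9861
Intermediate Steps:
w(Y, l) = Y
(-1132 - 3615)/(w(-20, -23) - 773) = (-1132 - 3615)/(-20 - 773) = -4747/(-793) = -4747*(-1/793) = 4747/793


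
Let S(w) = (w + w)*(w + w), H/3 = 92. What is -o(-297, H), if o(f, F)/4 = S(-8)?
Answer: -1024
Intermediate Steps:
H = 276 (H = 3*92 = 276)
S(w) = 4*w² (S(w) = (2*w)*(2*w) = 4*w²)
o(f, F) = 1024 (o(f, F) = 4*(4*(-8)²) = 4*(4*64) = 4*256 = 1024)
-o(-297, H) = -1*1024 = -1024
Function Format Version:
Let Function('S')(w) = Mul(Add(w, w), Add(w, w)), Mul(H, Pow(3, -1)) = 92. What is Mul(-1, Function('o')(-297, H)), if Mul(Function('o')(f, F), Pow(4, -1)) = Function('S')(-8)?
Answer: -1024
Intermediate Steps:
H = 276 (H = Mul(3, 92) = 276)
Function('S')(w) = Mul(4, Pow(w, 2)) (Function('S')(w) = Mul(Mul(2, w), Mul(2, w)) = Mul(4, Pow(w, 2)))
Function('o')(f, F) = 1024 (Function('o')(f, F) = Mul(4, Mul(4, Pow(-8, 2))) = Mul(4, Mul(4, 64)) = Mul(4, 256) = 1024)
Mul(-1, Function('o')(-297, H)) = Mul(-1, 1024) = -1024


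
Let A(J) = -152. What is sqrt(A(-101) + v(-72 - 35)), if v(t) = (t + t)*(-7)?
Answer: sqrt(1346) ≈ 36.688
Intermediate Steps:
v(t) = -14*t (v(t) = (2*t)*(-7) = -14*t)
sqrt(A(-101) + v(-72 - 35)) = sqrt(-152 - 14*(-72 - 35)) = sqrt(-152 - 14*(-107)) = sqrt(-152 + 1498) = sqrt(1346)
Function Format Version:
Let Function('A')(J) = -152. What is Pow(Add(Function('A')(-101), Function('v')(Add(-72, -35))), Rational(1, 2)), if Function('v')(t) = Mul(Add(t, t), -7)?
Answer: Pow(1346, Rational(1, 2)) ≈ 36.688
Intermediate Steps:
Function('v')(t) = Mul(-14, t) (Function('v')(t) = Mul(Mul(2, t), -7) = Mul(-14, t))
Pow(Add(Function('A')(-101), Function('v')(Add(-72, -35))), Rational(1, 2)) = Pow(Add(-152, Mul(-14, Add(-72, -35))), Rational(1, 2)) = Pow(Add(-152, Mul(-14, -107)), Rational(1, 2)) = Pow(Add(-152, 1498), Rational(1, 2)) = Pow(1346, Rational(1, 2))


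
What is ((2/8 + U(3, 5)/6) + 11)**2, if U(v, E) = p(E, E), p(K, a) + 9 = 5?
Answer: 16129/144 ≈ 112.01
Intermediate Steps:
p(K, a) = -4 (p(K, a) = -9 + 5 = -4)
U(v, E) = -4
((2/8 + U(3, 5)/6) + 11)**2 = ((2/8 - 4/6) + 11)**2 = ((2*(1/8) - 4*1/6) + 11)**2 = ((1/4 - 2/3) + 11)**2 = (-5/12 + 11)**2 = (127/12)**2 = 16129/144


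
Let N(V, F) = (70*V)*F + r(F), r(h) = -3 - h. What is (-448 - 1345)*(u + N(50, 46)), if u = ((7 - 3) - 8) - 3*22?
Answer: -288459633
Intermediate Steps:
u = -70 (u = (4 - 8) - 66 = -4 - 66 = -70)
N(V, F) = -3 - F + 70*F*V (N(V, F) = (70*V)*F + (-3 - F) = 70*F*V + (-3 - F) = -3 - F + 70*F*V)
(-448 - 1345)*(u + N(50, 46)) = (-448 - 1345)*(-70 + (-3 - 1*46 + 70*46*50)) = -1793*(-70 + (-3 - 46 + 161000)) = -1793*(-70 + 160951) = -1793*160881 = -288459633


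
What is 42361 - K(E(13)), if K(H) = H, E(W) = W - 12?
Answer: 42360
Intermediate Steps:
E(W) = -12 + W
42361 - K(E(13)) = 42361 - (-12 + 13) = 42361 - 1*1 = 42361 - 1 = 42360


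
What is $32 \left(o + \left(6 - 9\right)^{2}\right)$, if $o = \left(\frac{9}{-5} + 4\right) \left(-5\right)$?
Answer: $-64$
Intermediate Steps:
$o = -11$ ($o = \left(9 \left(- \frac{1}{5}\right) + 4\right) \left(-5\right) = \left(- \frac{9}{5} + 4\right) \left(-5\right) = \frac{11}{5} \left(-5\right) = -11$)
$32 \left(o + \left(6 - 9\right)^{2}\right) = 32 \left(-11 + \left(6 - 9\right)^{2}\right) = 32 \left(-11 + \left(-3\right)^{2}\right) = 32 \left(-11 + 9\right) = 32 \left(-2\right) = -64$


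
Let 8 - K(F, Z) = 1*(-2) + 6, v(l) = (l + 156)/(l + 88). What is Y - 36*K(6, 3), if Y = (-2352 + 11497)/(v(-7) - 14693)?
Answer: -172098441/1189984 ≈ -144.62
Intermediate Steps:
v(l) = (156 + l)/(88 + l)
K(F, Z) = 4 (K(F, Z) = 8 - (1*(-2) + 6) = 8 - (-2 + 6) = 8 - 1*4 = 8 - 4 = 4)
Y = -740745/1189984 (Y = (-2352 + 11497)/((156 - 7)/(88 - 7) - 14693) = 9145/(149/81 - 14693) = 9145/(-1189984/81) = 9145*(-81/1189984) = -740745/1189984 ≈ -0.62248)
Y - 36*K(6, 3) = -740745/1189984 - 36*4 = -740745/1189984 - 144 = -172098441/1189984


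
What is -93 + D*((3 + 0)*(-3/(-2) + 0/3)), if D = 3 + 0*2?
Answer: -159/2 ≈ -79.500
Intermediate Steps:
D = 3 (D = 3 + 0 = 3)
-93 + D*((3 + 0)*(-3/(-2) + 0/3)) = -93 + 3*((3 + 0)*(-3/(-2) + 0/3)) = -93 + 3*(3*(-3*(-½) + 0*(⅓))) = -93 + 3*(3*(3/2 + 0)) = -93 + 3*(3*(3/2)) = -93 + 3*(9/2) = -93 + 27/2 = -159/2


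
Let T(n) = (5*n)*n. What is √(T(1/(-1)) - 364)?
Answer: I*√359 ≈ 18.947*I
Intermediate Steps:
T(n) = 5*n²
√(T(1/(-1)) - 364) = √(5*(1/(-1))² - 364) = √(5*(-1)² - 364) = √(5*1 - 364) = √(5 - 364) = √(-359) = I*√359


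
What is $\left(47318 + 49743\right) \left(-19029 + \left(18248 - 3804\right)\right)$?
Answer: $-445024685$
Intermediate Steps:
$\left(47318 + 49743\right) \left(-19029 + \left(18248 - 3804\right)\right) = 97061 \left(-19029 + 14444\right) = 97061 \left(-4585\right) = -445024685$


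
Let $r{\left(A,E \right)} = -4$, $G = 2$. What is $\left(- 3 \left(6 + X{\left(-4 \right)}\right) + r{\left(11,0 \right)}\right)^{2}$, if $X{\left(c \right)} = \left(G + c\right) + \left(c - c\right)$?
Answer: $256$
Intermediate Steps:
$X{\left(c \right)} = 2 + c$ ($X{\left(c \right)} = \left(2 + c\right) + \left(c - c\right) = \left(2 + c\right) + 0 = 2 + c$)
$\left(- 3 \left(6 + X{\left(-4 \right)}\right) + r{\left(11,0 \right)}\right)^{2} = \left(- 3 \left(6 + \left(2 - 4\right)\right) - 4\right)^{2} = \left(- 3 \left(6 - 2\right) - 4\right)^{2} = \left(\left(-3\right) 4 - 4\right)^{2} = \left(-12 - 4\right)^{2} = \left(-16\right)^{2} = 256$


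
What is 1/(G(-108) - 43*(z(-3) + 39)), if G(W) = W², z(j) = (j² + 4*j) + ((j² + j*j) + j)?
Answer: 1/9471 ≈ 0.00010559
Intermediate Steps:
z(j) = 3*j² + 5*j (z(j) = (j² + 4*j) + ((j² + j²) + j) = (j² + 4*j) + (2*j² + j) = (j² + 4*j) + (j + 2*j²) = 3*j² + 5*j)
1/(G(-108) - 43*(z(-3) + 39)) = 1/((-108)² - 43*(-3*(5 + 3*(-3)) + 39)) = 1/(11664 - 43*(-3*(5 - 9) + 39)) = 1/(11664 - 43*(-3*(-4) + 39)) = 1/(11664 - 43*(12 + 39)) = 1/(11664 - 43*51) = 1/(11664 - 2193) = 1/9471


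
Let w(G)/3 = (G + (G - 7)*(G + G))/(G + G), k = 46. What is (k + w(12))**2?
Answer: 15625/4 ≈ 3906.3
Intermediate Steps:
w(G) = 3*(G + 2*G*(-7 + G))/(2*G) (w(G) = 3*((G + (G - 7)*(G + G))/(G + G)) = 3*((G + (-7 + G)*(2*G))/((2*G))) = 3*((G + 2*G*(-7 + G))*(1/(2*G))) = 3*((G + 2*G*(-7 + G))/(2*G)) = 3*(G + 2*G*(-7 + G))/(2*G))
(k + w(12))**2 = (46 + (-39/2 + 3*12))**2 = (46 + (-39/2 + 36))**2 = (46 + 33/2)**2 = (125/2)**2 = 15625/4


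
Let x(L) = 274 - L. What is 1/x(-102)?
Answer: 1/376 ≈ 0.0026596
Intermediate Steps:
1/x(-102) = 1/(274 - 1*(-102)) = 1/(274 + 102) = 1/376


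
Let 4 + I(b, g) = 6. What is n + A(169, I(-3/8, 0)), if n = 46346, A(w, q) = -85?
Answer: 46261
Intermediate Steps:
I(b, g) = 2 (I(b, g) = -4 + 6 = 2)
n + A(169, I(-3/8, 0)) = 46346 - 85 = 46261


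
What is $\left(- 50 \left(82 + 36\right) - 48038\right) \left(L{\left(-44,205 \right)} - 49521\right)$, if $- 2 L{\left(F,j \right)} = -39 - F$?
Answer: $2671198543$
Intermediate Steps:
$L{\left(F,j \right)} = \frac{39}{2} + \frac{F}{2}$ ($L{\left(F,j \right)} = - \frac{-39 - F}{2} = \frac{39}{2} + \frac{F}{2}$)
$\left(- 50 \left(82 + 36\right) - 48038\right) \left(L{\left(-44,205 \right)} - 49521\right) = \left(- 50 \left(82 + 36\right) - 48038\right) \left(\left(\frac{39}{2} + \frac{1}{2} \left(-44\right)\right) - 49521\right) = \left(\left(-50\right) 118 - 48038\right) \left(\left(\frac{39}{2} - 22\right) - 49521\right) = \left(-5900 - 48038\right) \left(- \frac{5}{2} - 49521\right) = \left(-53938\right) \left(- \frac{99047}{2}\right) = 2671198543$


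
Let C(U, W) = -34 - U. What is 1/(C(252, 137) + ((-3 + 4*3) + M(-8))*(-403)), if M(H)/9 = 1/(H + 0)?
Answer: -8/27677 ≈ -0.00028905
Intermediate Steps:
M(H) = 9/H (M(H) = 9/(H + 0) = 9/H)
1/(C(252, 137) + ((-3 + 4*3) + M(-8))*(-403)) = 1/((-34 - 1*252) + ((-3 + 4*3) + 9/(-8))*(-403)) = 1/((-34 - 252) + ((-3 + 12) + 9*(-⅛))*(-403)) = 1/(-286 + (9 - 9/8)*(-403)) = 1/(-286 + (63/8)*(-403)) = 1/(-286 - 25389/8) = 1/(-27677/8) = -8/27677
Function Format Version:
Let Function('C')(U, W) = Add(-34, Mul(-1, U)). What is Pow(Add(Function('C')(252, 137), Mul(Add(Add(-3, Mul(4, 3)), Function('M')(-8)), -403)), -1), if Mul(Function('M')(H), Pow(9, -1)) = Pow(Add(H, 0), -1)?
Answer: Rational(-8, 27677) ≈ -0.00028905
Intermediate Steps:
Function('M')(H) = Mul(9, Pow(H, -1)) (Function('M')(H) = Mul(9, Pow(Add(H, 0), -1)) = Mul(9, Pow(H, -1)))
Pow(Add(Function('C')(252, 137), Mul(Add(Add(-3, Mul(4, 3)), Function('M')(-8)), -403)), -1) = Pow(Add(Add(-34, Mul(-1, 252)), Mul(Add(Add(-3, Mul(4, 3)), Mul(9, Pow(-8, -1))), -403)), -1) = Pow(Add(Add(-34, -252), Mul(Add(Add(-3, 12), Mul(9, Rational(-1, 8))), -403)), -1) = Pow(Add(-286, Mul(Add(9, Rational(-9, 8)), -403)), -1) = Pow(Add(-286, Mul(Rational(63, 8), -403)), -1) = Pow(Add(-286, Rational(-25389, 8)), -1) = Pow(Rational(-27677, 8), -1) = Rational(-8, 27677)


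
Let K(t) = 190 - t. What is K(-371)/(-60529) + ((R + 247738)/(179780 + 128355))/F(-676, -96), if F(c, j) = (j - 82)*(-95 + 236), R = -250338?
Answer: -433837664563/46810539350967 ≈ -0.0092679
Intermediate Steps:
F(c, j) = -11562 + 141*j (F(c, j) = (-82 + j)*141 = -11562 + 141*j)
K(-371)/(-60529) + ((R + 247738)/(179780 + 128355))/F(-676, -96) = (190 - 1*(-371))/(-60529) + ((-250338 + 247738)/(179780 + 128355))/(-11562 + 141*(-96)) = (190 + 371)*(-1/60529) + (-2600/308135)/(-11562 - 13536) = 561*(-1/60529) - 2600*1/308135/(-25098) = -561/60529 - 520/61627*(-1/25098) = -561/60529 + 260/773357223 = -433837664563/46810539350967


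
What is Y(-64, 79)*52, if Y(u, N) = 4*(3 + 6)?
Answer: 1872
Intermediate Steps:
Y(u, N) = 36 (Y(u, N) = 4*9 = 36)
Y(-64, 79)*52 = 36*52 = 1872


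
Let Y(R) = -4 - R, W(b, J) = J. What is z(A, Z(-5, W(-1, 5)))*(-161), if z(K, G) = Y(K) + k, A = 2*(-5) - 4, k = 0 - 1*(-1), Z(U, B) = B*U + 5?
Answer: -1771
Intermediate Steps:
Z(U, B) = 5 + B*U
k = 1 (k = 0 + 1 = 1)
A = -14 (A = -10 - 4 = -14)
z(K, G) = -3 - K (z(K, G) = (-4 - K) + 1 = -3 - K)
z(A, Z(-5, W(-1, 5)))*(-161) = (-3 - 1*(-14))*(-161) = (-3 + 14)*(-161) = 11*(-161) = -1771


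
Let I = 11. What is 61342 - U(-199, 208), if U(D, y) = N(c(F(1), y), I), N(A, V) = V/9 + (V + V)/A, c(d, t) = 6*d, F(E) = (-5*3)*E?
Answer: 2760346/45 ≈ 61341.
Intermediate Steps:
F(E) = -15*E
N(A, V) = V/9 + 2*V/A (N(A, V) = V*(1/9) + (2*V)/A = V/9 + 2*V/A)
U(D, y) = 44/45 (U(D, y) = (1/9)*11*(18 + 6*(-15*1))/(6*(-15*1)) = (1/9)*11*(18 + 6*(-15))/(6*(-15)) = (1/9)*11*(18 - 90)/(-90) = (1/9)*11*(-1/90)*(-72) = 44/45)
61342 - U(-199, 208) = 61342 - 1*44/45 = 61342 - 44/45 = 2760346/45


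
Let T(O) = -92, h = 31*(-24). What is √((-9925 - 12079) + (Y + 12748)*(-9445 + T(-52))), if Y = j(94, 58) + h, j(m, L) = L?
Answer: I*√115057298 ≈ 10726.0*I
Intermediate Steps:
h = -744
Y = -686 (Y = 58 - 744 = -686)
√((-9925 - 12079) + (Y + 12748)*(-9445 + T(-52))) = √((-9925 - 12079) + (-686 + 12748)*(-9445 - 92)) = √(-22004 + 12062*(-9537)) = √(-22004 - 115035294) = √(-115057298) = I*√115057298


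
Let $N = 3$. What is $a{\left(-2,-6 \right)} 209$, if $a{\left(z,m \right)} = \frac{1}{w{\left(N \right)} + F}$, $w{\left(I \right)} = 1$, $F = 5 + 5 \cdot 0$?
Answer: $\frac{209}{6} \approx 34.833$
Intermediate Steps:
$F = 5$ ($F = 5 + 0 = 5$)
$a{\left(z,m \right)} = \frac{1}{6}$ ($a{\left(z,m \right)} = \frac{1}{1 + 5} = \frac{1}{6}$)
$a{\left(-2,-6 \right)} 209 = \frac{1}{6} \cdot 209 = \frac{209}{6}$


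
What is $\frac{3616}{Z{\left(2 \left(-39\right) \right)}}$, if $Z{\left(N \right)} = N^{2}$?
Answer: $\frac{904}{1521} \approx 0.59435$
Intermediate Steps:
$\frac{3616}{Z{\left(2 \left(-39\right) \right)}} = \frac{3616}{\left(2 \left(-39\right)\right)^{2}} = \frac{3616}{\left(-78\right)^{2}} = \frac{3616}{6084} = 3616 \cdot \frac{1}{6084} = \frac{904}{1521}$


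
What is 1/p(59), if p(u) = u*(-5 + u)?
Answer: 1/3186 ≈ 0.00031387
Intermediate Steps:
1/p(59) = 1/(59*(-5 + 59)) = 1/(59*54) = 1/3186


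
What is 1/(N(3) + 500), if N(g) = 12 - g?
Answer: 1/509 ≈ 0.0019646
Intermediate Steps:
1/(N(3) + 500) = 1/((12 - 1*3) + 500) = 1/((12 - 3) + 500) = 1/(9 + 500) = 1/509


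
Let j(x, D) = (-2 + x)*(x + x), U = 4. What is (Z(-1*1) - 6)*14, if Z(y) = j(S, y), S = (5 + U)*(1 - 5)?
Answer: 38220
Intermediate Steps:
S = -36 (S = (5 + 4)*(1 - 5) = 9*(-4) = -36)
j(x, D) = 2*x*(-2 + x) (j(x, D) = (-2 + x)*(2*x) = 2*x*(-2 + x))
Z(y) = 2736 (Z(y) = 2*(-36)*(-2 - 36) = 2*(-36)*(-38) = 2736)
(Z(-1*1) - 6)*14 = (2736 - 6)*14 = 2730*14 = 38220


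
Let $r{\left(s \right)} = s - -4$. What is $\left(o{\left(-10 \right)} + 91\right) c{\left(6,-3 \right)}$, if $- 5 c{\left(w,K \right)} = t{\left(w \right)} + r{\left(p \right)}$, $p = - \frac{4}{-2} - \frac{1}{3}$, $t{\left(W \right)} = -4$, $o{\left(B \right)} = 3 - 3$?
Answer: $- \frac{91}{3} \approx -30.333$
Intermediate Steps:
$o{\left(B \right)} = 0$
$p = \frac{5}{3}$ ($p = \left(-4\right) \left(- \frac{1}{2}\right) - \frac{1}{3} = 2 - \frac{1}{3} = \frac{5}{3} \approx 1.6667$)
$r{\left(s \right)} = 4 + s$ ($r{\left(s \right)} = s + 4 = 4 + s$)
$c{\left(w,K \right)} = - \frac{1}{3}$ ($c{\left(w,K \right)} = - \frac{-4 + \left(4 + \frac{5}{3}\right)}{5} = - \frac{-4 + \frac{17}{3}}{5} = \left(- \frac{1}{5}\right) \frac{5}{3} = - \frac{1}{3}$)
$\left(o{\left(-10 \right)} + 91\right) c{\left(6,-3 \right)} = \left(0 + 91\right) \left(- \frac{1}{3}\right) = 91 \left(- \frac{1}{3}\right) = - \frac{91}{3}$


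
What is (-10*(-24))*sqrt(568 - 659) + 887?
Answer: 887 + 240*I*sqrt(91) ≈ 887.0 + 2289.5*I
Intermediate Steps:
(-10*(-24))*sqrt(568 - 659) + 887 = 240*sqrt(-91) + 887 = 240*(I*sqrt(91)) + 887 = 240*I*sqrt(91) + 887 = 887 + 240*I*sqrt(91)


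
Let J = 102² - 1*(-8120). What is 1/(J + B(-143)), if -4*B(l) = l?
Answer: 4/74239 ≈ 5.3880e-5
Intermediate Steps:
B(l) = -l/4
J = 18524 (J = 10404 + 8120 = 18524)
1/(J + B(-143)) = 1/(18524 - ¼*(-143)) = 1/(18524 + 143/4) = 1/(74239/4) = 4/74239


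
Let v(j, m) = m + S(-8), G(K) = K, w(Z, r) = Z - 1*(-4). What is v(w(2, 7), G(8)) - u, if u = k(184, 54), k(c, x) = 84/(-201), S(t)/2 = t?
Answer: -508/67 ≈ -7.5821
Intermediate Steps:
S(t) = 2*t
w(Z, r) = 4 + Z (w(Z, r) = Z + 4 = 4 + Z)
k(c, x) = -28/67 (k(c, x) = 84*(-1/201) = -28/67)
v(j, m) = -16 + m (v(j, m) = m + 2*(-8) = m - 16 = -16 + m)
u = -28/67 ≈ -0.41791
v(w(2, 7), G(8)) - u = (-16 + 8) - 1*(-28/67) = -8 + 28/67 = -508/67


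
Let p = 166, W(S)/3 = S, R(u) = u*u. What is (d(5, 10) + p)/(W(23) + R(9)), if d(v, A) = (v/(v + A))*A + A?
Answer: 269/225 ≈ 1.1956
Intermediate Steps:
R(u) = u²
W(S) = 3*S
d(v, A) = A + A*v/(A + v) (d(v, A) = (v/(A + v))*A + A = A*v/(A + v) + A = A + A*v/(A + v))
(d(5, 10) + p)/(W(23) + R(9)) = (10*(10 + 2*5)/(10 + 5) + 166)/(3*23 + 9²) = (10*(10 + 10)/15 + 166)/(69 + 81) = (10*(1/15)*20 + 166)/150 = (40/3 + 166)*(1/150) = (538/3)*(1/150) = 269/225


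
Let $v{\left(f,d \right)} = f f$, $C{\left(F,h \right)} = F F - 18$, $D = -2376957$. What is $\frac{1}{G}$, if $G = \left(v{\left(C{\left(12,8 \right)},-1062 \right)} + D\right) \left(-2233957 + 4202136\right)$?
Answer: $- \frac{1}{4647030041499} \approx -2.1519 \cdot 10^{-13}$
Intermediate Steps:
$C{\left(F,h \right)} = -18 + F^{2}$ ($C{\left(F,h \right)} = F^{2} - 18 = -18 + F^{2}$)
$v{\left(f,d \right)} = f^{2}$
$G = -4647030041499$ ($G = \left(\left(-18 + 12^{2}\right)^{2} - 2376957\right) \left(-2233957 + 4202136\right) = \left(\left(-18 + 144\right)^{2} - 2376957\right) 1968179 = \left(126^{2} - 2376957\right) 1968179 = \left(15876 - 2376957\right) 1968179 = \left(-2361081\right) 1968179 = -4647030041499$)
$\frac{1}{G} = \frac{1}{-4647030041499} = - \frac{1}{4647030041499}$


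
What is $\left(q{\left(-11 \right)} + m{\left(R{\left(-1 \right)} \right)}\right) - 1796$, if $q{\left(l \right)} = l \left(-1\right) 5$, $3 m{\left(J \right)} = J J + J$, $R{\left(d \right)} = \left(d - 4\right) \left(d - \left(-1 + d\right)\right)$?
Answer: $- \frac{5203}{3} \approx -1734.3$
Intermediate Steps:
$R{\left(d \right)} = -4 + d$ ($R{\left(d \right)} = \left(-4 + d\right) 1 = -4 + d$)
$m{\left(J \right)} = \frac{J}{3} + \frac{J^{2}}{3}$ ($m{\left(J \right)} = \frac{J J + J}{3} = \frac{J^{2} + J}{3} = \frac{J + J^{2}}{3} = \frac{J}{3} + \frac{J^{2}}{3}$)
$q{\left(l \right)} = - 5 l$ ($q{\left(l \right)} = - l 5 = - 5 l$)
$\left(q{\left(-11 \right)} + m{\left(R{\left(-1 \right)} \right)}\right) - 1796 = \left(\left(-5\right) \left(-11\right) + \frac{\left(-4 - 1\right) \left(1 - 5\right)}{3}\right) - 1796 = \left(55 + \frac{1}{3} \left(-5\right) \left(1 - 5\right)\right) - 1796 = \left(55 + \frac{1}{3} \left(-5\right) \left(-4\right)\right) - 1796 = \left(55 + \frac{20}{3}\right) - 1796 = \frac{185}{3} - 1796 = - \frac{5203}{3}$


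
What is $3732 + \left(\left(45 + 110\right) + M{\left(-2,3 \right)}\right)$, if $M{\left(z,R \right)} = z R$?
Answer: $3881$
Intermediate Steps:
$M{\left(z,R \right)} = R z$
$3732 + \left(\left(45 + 110\right) + M{\left(-2,3 \right)}\right) = 3732 + \left(\left(45 + 110\right) + 3 \left(-2\right)\right) = 3732 + \left(155 - 6\right) = 3732 + 149 = 3881$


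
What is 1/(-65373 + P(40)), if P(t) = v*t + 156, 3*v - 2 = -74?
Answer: -1/66177 ≈ -1.5111e-5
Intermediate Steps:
v = -24 (v = ⅔ + (⅓)*(-74) = ⅔ - 74/3 = -24)
P(t) = 156 - 24*t (P(t) = -24*t + 156 = 156 - 24*t)
1/(-65373 + P(40)) = 1/(-65373 + (156 - 24*40)) = 1/(-65373 + (156 - 960)) = 1/(-65373 - 804) = 1/(-66177) = -1/66177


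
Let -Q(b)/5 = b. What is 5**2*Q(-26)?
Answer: 3250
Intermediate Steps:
Q(b) = -5*b
5**2*Q(-26) = 5**2*(-5*(-26)) = 25*130 = 3250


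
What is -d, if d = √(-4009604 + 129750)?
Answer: -I*√3879854 ≈ -1969.7*I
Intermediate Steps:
d = I*√3879854 (d = √(-3879854) = I*√3879854 ≈ 1969.7*I)
-d = -I*√3879854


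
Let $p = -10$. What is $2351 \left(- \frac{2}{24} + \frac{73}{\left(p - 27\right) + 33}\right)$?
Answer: $- \frac{129305}{3} \approx -43102.0$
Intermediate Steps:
$2351 \left(- \frac{2}{24} + \frac{73}{\left(p - 27\right) + 33}\right) = 2351 \left(- \frac{2}{24} + \frac{73}{\left(-10 - 27\right) + 33}\right) = 2351 \left(\left(-2\right) \frac{1}{24} + \frac{73}{-37 + 33}\right) = 2351 \left(- \frac{1}{12} + \frac{73}{-4}\right) = 2351 \left(- \frac{1}{12} + 73 \left(- \frac{1}{4}\right)\right) = 2351 \left(- \frac{1}{12} - \frac{73}{4}\right) = 2351 \left(- \frac{55}{3}\right) = - \frac{129305}{3}$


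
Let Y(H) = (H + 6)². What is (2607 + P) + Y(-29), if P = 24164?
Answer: 27300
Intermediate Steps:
Y(H) = (6 + H)²
(2607 + P) + Y(-29) = (2607 + 24164) + (6 - 29)² = 26771 + (-23)² = 26771 + 529 = 27300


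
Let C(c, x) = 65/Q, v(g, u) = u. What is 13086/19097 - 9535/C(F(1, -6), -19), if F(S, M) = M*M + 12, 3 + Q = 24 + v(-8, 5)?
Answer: -72822872/19097 ≈ -3813.3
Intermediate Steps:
Q = 26 (Q = -3 + (24 + 5) = -3 + 29 = 26)
F(S, M) = 12 + M**2 (F(S, M) = M**2 + 12 = 12 + M**2)
C(c, x) = 5/2 (C(c, x) = 65/26 = 65*(1/26) = 5/2)
13086/19097 - 9535/C(F(1, -6), -19) = 13086/19097 - 9535/5/2 = 13086*(1/19097) - 9535*2/5 = 13086/19097 - 3814 = -72822872/19097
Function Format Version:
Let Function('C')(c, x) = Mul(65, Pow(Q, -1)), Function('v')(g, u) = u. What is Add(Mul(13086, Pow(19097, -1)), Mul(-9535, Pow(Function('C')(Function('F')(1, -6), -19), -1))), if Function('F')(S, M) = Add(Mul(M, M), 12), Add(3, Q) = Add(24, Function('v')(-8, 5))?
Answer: Rational(-72822872, 19097) ≈ -3813.3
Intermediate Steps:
Q = 26 (Q = Add(-3, Add(24, 5)) = Add(-3, 29) = 26)
Function('F')(S, M) = Add(12, Pow(M, 2)) (Function('F')(S, M) = Add(Pow(M, 2), 12) = Add(12, Pow(M, 2)))
Function('C')(c, x) = Rational(5, 2) (Function('C')(c, x) = Mul(65, Pow(26, -1)) = Mul(65, Rational(1, 26)) = Rational(5, 2))
Add(Mul(13086, Pow(19097, -1)), Mul(-9535, Pow(Function('C')(Function('F')(1, -6), -19), -1))) = Add(Mul(13086, Pow(19097, -1)), Mul(-9535, Pow(Rational(5, 2), -1))) = Add(Mul(13086, Rational(1, 19097)), Mul(-9535, Rational(2, 5))) = Add(Rational(13086, 19097), -3814) = Rational(-72822872, 19097)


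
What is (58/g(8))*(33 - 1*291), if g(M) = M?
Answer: -3741/2 ≈ -1870.5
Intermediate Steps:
(58/g(8))*(33 - 1*291) = (58/8)*(33 - 1*291) = (58*(⅛))*(33 - 291) = (29/4)*(-258) = -3741/2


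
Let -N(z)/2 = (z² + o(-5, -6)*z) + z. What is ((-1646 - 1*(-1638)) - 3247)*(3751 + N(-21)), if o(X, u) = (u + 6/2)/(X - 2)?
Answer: -9533895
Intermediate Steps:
o(X, u) = (3 + u)/(-2 + X) (o(X, u) = (u + 6*(½))/(-2 + X) = (u + 3)/(-2 + X) = (3 + u)/(-2 + X))
N(z) = -2*z² - 20*z/7 (N(z) = -2*((z² + ((3 - 6)/(-2 - 5))*z) + z) = -2*((z² + (-3/(-7))*z) + z) = -2*((z² + (-⅐*(-3))*z) + z) = -2*((z² + 3*z/7) + z) = -2*(z² + 10*z/7) = -2*z² - 20*z/7)
((-1646 - 1*(-1638)) - 3247)*(3751 + N(-21)) = ((-1646 - 1*(-1638)) - 3247)*(3751 - 2/7*(-21)*(10 + 7*(-21))) = ((-1646 + 1638) - 3247)*(3751 - 2/7*(-21)*(10 - 147)) = (-8 - 3247)*(3751 - 2/7*(-21)*(-137)) = -3255*(3751 - 822) = -3255*2929 = -9533895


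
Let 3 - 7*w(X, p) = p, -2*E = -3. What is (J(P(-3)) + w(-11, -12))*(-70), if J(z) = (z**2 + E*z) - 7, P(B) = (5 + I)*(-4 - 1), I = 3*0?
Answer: -40785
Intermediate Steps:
E = 3/2 (E = -1/2*(-3) = 3/2 ≈ 1.5000)
w(X, p) = 3/7 - p/7
I = 0
P(B) = -25 (P(B) = (5 + 0)*(-4 - 1) = 5*(-5) = -25)
J(z) = -7 + z**2 + 3*z/2 (J(z) = (z**2 + 3*z/2) - 7 = -7 + z**2 + 3*z/2)
(J(P(-3)) + w(-11, -12))*(-70) = ((-7 + (-25)**2 + (3/2)*(-25)) + (3/7 - 1/7*(-12)))*(-70) = ((-7 + 625 - 75/2) + (3/7 + 12/7))*(-70) = (1161/2 + 15/7)*(-70) = (8157/14)*(-70) = -40785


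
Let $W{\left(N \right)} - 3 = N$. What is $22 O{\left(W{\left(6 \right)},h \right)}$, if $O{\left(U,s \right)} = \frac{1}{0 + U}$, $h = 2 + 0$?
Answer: $\frac{22}{9} \approx 2.4444$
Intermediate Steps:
$h = 2$
$W{\left(N \right)} = 3 + N$
$O{\left(U,s \right)} = \frac{1}{U}$
$22 O{\left(W{\left(6 \right)},h \right)} = \frac{22}{3 + 6} = \frac{22}{9}$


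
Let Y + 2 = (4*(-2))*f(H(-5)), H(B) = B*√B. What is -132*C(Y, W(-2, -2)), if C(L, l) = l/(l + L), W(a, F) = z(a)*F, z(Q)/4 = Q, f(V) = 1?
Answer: -352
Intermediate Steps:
H(B) = B^(3/2)
z(Q) = 4*Q
W(a, F) = 4*F*a (W(a, F) = (4*a)*F = 4*F*a)
Y = -10 (Y = -2 + (4*(-2))*1 = -2 - 8*1 = -2 - 8 = -10)
C(L, l) = l/(L + l)
-132*C(Y, W(-2, -2)) = -132*4*(-2)*(-2)/(-10 + 4*(-2)*(-2)) = -2112/(-10 + 16) = -2112/6 = -132*8/3 = -352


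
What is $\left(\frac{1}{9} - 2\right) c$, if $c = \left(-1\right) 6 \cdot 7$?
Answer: $\frac{238}{3} \approx 79.333$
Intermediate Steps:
$c = -42$ ($c = \left(-6\right) 7 = -42$)
$\left(\frac{1}{9} - 2\right) c = \left(\frac{1}{9} - 2\right) \left(-42\right) = \left(- \frac{17}{9}\right) \left(-42\right) = \frac{238}{3}$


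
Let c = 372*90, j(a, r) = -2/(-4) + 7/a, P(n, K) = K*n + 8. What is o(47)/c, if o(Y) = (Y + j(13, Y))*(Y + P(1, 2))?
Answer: 23731/290160 ≈ 0.081786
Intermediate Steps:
P(n, K) = 8 + K*n
j(a, r) = 1/2 + 7/a (j(a, r) = -2*(-1/4) + 7/a = 1/2 + 7/a)
o(Y) = (10 + Y)*(27/26 + Y) (o(Y) = (Y + (1/2)*(14 + 13)/13)*(Y + (8 + 2*1)) = (Y + (1/2)*(1/13)*27)*(Y + (8 + 2)) = (Y + 27/26)*(Y + 10) = (27/26 + Y)*(10 + Y) = (10 + Y)*(27/26 + Y))
c = 33480
o(47)/c = (135/13 + 47**2 + (287/26)*47)/33480 = (135/13 + 2209 + 13489/26)*(1/33480) = (71193/26)*(1/33480) = 23731/290160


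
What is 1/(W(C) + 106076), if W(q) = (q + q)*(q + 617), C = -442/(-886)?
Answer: 196249/20938218908 ≈ 9.3728e-6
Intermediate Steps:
C = 221/443 (C = -442*(-1/886) = 221/443 ≈ 0.49887)
W(q) = 2*q*(617 + q) (W(q) = (2*q)*(617 + q) = 2*q*(617 + q))
1/(W(C) + 106076) = 1/(2*(221/443)*(617 + 221/443) + 106076) = 1/(2*(221/443)*(273552/443) + 106076) = 1/(120909984/196249 + 106076) = 1/(20938218908/196249) = 196249/20938218908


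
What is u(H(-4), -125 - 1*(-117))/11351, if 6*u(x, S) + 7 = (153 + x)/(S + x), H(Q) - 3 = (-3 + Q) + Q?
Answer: -257/1089696 ≈ -0.00023585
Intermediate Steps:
H(Q) = 2*Q (H(Q) = 3 + ((-3 + Q) + Q) = 3 + (-3 + 2*Q) = 2*Q)
u(x, S) = -7/6 + (153 + x)/(6*(S + x)) (u(x, S) = -7/6 + ((153 + x)/(S + x))/6 = -7/6 + (153 + x)/(6*(S + x)))
u(H(-4), -125 - 1*(-117))/11351 = ((51/2 - 2*(-4) - 7*(-125 - 1*(-117))/6)/((-125 - 1*(-117)) + 2*(-4)))/11351 = ((51/2 - 1*(-8) - 7*(-125 + 117)/6)/((-125 + 117) - 8))*(1/11351) = ((51/2 + 8 - 7/6*(-8))/(-8 - 8))*(1/11351) = ((51/2 + 8 + 28/3)/(-16))*(1/11351) = -1/16*257/6*(1/11351) = -257/96*1/11351 = -257/1089696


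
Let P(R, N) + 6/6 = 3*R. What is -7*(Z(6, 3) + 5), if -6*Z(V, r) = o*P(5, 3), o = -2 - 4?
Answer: -133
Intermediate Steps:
P(R, N) = -1 + 3*R
o = -6
Z(V, r) = 14 (Z(V, r) = -(-1)*(-1 + 3*5) = -(-1)*(-1 + 15) = -(-1)*14 = -1/6*(-84) = 14)
-7*(Z(6, 3) + 5) = -7*(14 + 5) = -7*19 = -133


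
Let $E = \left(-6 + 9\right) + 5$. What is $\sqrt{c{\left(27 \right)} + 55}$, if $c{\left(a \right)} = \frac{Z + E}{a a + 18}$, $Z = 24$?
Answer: $\frac{\sqrt{3412711}}{249} \approx 7.4191$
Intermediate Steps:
$E = 8$ ($E = 3 + 5 = 8$)
$c{\left(a \right)} = \frac{32}{18 + a^{2}}$ ($c{\left(a \right)} = \frac{24 + 8}{a a + 18} = \frac{32}{a^{2} + 18} = \frac{32}{18 + a^{2}}$)
$\sqrt{c{\left(27 \right)} + 55} = \sqrt{\frac{32}{18 + 27^{2}} + 55} = \sqrt{\frac{32}{18 + 729} + 55} = \sqrt{\frac{32}{747} + 55} = \sqrt{\frac{41117}{747}} = \frac{\sqrt{3412711}}{249}$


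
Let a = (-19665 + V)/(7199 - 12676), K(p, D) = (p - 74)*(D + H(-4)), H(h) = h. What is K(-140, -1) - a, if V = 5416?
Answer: 5846141/5477 ≈ 1067.4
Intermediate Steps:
K(p, D) = (-74 + p)*(-4 + D) (K(p, D) = (p - 74)*(D - 4) = (-74 + p)*(-4 + D))
a = 14249/5477 (a = (-19665 + 5416)/(7199 - 12676) = -14249/(-5477) = -14249*(-1/5477) = 14249/5477 ≈ 2.6016)
K(-140, -1) - a = (296 - 74*(-1) - 4*(-140) - 1*(-140)) - 1*14249/5477 = (296 + 74 + 560 + 140) - 14249/5477 = 1070 - 14249/5477 = 5846141/5477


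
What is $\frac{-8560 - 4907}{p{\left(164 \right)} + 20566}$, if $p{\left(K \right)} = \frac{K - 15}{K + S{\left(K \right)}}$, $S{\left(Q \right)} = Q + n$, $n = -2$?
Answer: $- \frac{4390242}{6704665} \approx -0.6548$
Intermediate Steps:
$S{\left(Q \right)} = -2 + Q$ ($S{\left(Q \right)} = Q - 2 = -2 + Q$)
$p{\left(K \right)} = \frac{-15 + K}{-2 + 2 K}$ ($p{\left(K \right)} = \frac{K - 15}{K + \left(-2 + K\right)} = \frac{-15 + K}{-2 + 2 K}$)
$\frac{-8560 - 4907}{p{\left(164 \right)} + 20566} = \frac{-8560 - 4907}{\frac{-15 + 164}{2 \left(-1 + 164\right)} + 20566} = - \frac{13467}{\frac{1}{2} \cdot \frac{1}{163} \cdot 149 + 20566} = - \frac{13467}{\frac{149}{326} + 20566} = - \frac{13467}{\frac{6704665}{326}} = \left(-13467\right) \frac{326}{6704665} = - \frac{4390242}{6704665}$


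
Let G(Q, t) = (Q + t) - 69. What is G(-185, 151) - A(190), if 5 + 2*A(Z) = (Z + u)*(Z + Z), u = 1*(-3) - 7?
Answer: -68601/2 ≈ -34301.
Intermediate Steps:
u = -10 (u = -3 - 7 = -10)
G(Q, t) = -69 + Q + t
A(Z) = -5/2 + Z*(-10 + Z) (A(Z) = -5/2 + ((Z - 10)*(Z + Z))/2 = -5/2 + ((-10 + Z)*(2*Z))/2 = -5/2 + (2*Z*(-10 + Z))/2 = -5/2 + Z*(-10 + Z))
G(-185, 151) - A(190) = (-69 - 185 + 151) - (-5/2 + 190² - 10*190) = -103 - (-5/2 + 36100 - 1900) = -103 - 1*68395/2 = -103 - 68395/2 = -68601/2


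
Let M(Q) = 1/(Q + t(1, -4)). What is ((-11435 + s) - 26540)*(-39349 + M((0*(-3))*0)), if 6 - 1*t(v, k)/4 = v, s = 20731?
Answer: 3392666469/5 ≈ 6.7853e+8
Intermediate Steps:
t(v, k) = 24 - 4*v
M(Q) = 1/(20 + Q) (M(Q) = 1/(Q + (24 - 4*1)) = 1/(Q + (24 - 4)) = 1/(Q + 20) = 1/(20 + Q))
((-11435 + s) - 26540)*(-39349 + M((0*(-3))*0)) = ((-11435 + 20731) - 26540)*(-39349 + 1/(20 + (0*(-3))*0)) = (9296 - 26540)*(-39349 + 1/(20 + 0*0)) = -17244*(-39349 + 1/(20 + 0)) = -17244*(-39349 + 1/20) = -17244*(-786979/20) = 3392666469/5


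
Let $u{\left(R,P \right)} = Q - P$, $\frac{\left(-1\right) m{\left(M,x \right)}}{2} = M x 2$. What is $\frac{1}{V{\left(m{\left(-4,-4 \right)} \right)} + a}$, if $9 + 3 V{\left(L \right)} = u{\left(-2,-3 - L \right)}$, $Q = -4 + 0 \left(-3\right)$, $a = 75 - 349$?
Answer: $- \frac{3}{896} \approx -0.0033482$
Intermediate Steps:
$a = -274$ ($a = 75 - 349 = -274$)
$Q = -4$ ($Q = -4 + 0 = -4$)
$m{\left(M,x \right)} = - 4 M x$ ($m{\left(M,x \right)} = - 2 M x 2 = - 2 \cdot 2 M x = - 4 M x$)
$u{\left(R,P \right)} = -4 - P$
$V{\left(L \right)} = - \frac{10}{3} + \frac{L}{3}$ ($V{\left(L \right)} = -3 + \frac{-4 - \left(-3 - L\right)}{3} = -3 + \frac{-4 + \left(3 + L\right)}{3} = -3 + \frac{-1 + L}{3} = -3 + \left(- \frac{1}{3} + \frac{L}{3}\right) = - \frac{10}{3} + \frac{L}{3}$)
$\frac{1}{V{\left(m{\left(-4,-4 \right)} \right)} + a} = \frac{1}{\left(- \frac{10}{3} + \frac{\left(-4\right) \left(-4\right) \left(-4\right)}{3}\right) - 274} = \frac{1}{\left(- \frac{10}{3} + \frac{1}{3} \left(-64\right)\right) - 274} = \frac{1}{\left(- \frac{10}{3} - \frac{64}{3}\right) - 274} = \frac{1}{- \frac{74}{3} - 274} = \frac{1}{- \frac{896}{3}} = - \frac{3}{896}$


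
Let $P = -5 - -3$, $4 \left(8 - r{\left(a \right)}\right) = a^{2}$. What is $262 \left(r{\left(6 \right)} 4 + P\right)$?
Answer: $-1572$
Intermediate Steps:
$r{\left(a \right)} = 8 - \frac{a^{2}}{4}$
$P = -2$ ($P = -5 + 3 = -2$)
$262 \left(r{\left(6 \right)} 4 + P\right) = 262 \left(\left(8 - \frac{6^{2}}{4}\right) 4 - 2\right) = 262 \left(\left(8 - 9\right) 4 - 2\right) = 262 \left(\left(-1\right) 4 - 2\right) = 262 \left(-4 - 2\right) = 262 \left(-6\right) = -1572$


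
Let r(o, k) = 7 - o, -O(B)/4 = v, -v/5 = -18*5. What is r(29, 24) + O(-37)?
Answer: -1822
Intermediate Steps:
v = 450 (v = -(-90)*5 = -5*(-90) = 450)
O(B) = -1800 (O(B) = -4*450 = -1800)
r(29, 24) + O(-37) = (7 - 1*29) - 1800 = (7 - 29) - 1800 = -22 - 1800 = -1822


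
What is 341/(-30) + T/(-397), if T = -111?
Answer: -132047/11910 ≈ -11.087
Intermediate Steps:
341/(-30) + T/(-397) = 341/(-30) - 111/(-397) = 341*(-1/30) - 111*(-1/397) = -341/30 + 111/397 = -132047/11910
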